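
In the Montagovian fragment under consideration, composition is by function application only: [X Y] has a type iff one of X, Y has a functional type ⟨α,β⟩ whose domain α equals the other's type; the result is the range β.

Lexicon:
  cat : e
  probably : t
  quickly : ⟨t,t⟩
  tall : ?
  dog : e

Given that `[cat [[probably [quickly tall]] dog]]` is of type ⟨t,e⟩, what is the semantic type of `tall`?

⟨⟨t,t⟩,⟨t,⟨e,⟨e,⟨t,e⟩⟩⟩⟩⟩

For [cat [[probably [quickly tall]] dog]] to have type ⟨t,e⟩ with cat of type e, [[probably [quickly tall]] dog] must be the function: [[probably [quickly tall]] dog] : ⟨e,⟨t,e⟩⟩.
For [[probably [quickly tall]] dog] to have type ⟨e,⟨t,e⟩⟩ with dog of type e, [probably [quickly tall]] must be the function: [probably [quickly tall]] : ⟨e,⟨e,⟨t,e⟩⟩⟩.
For [probably [quickly tall]] to have type ⟨e,⟨e,⟨t,e⟩⟩⟩ with probably of type t, [quickly tall] must be the function: [quickly tall] : ⟨t,⟨e,⟨e,⟨t,e⟩⟩⟩⟩.
For [quickly tall] to have type ⟨t,⟨e,⟨e,⟨t,e⟩⟩⟩⟩ with quickly of type ⟨t,t⟩, tall must be the function: tall : ⟨⟨t,t⟩,⟨t,⟨e,⟨e,⟨t,e⟩⟩⟩⟩⟩.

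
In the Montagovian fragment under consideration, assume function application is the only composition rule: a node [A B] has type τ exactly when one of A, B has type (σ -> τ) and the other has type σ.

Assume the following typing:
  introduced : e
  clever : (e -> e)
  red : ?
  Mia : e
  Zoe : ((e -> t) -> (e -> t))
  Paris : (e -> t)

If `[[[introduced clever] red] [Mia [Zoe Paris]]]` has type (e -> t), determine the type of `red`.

(e -> (t -> (e -> t)))

[[[introduced clever] red] [Mia [Zoe Paris]]] must have type (e -> t). The sister [Mia [Zoe Paris]] has type t; that is not a function onto (e -> t), so [[introduced clever] red] must be the functor, of type (t -> (e -> t)).
[[introduced clever] red] must have type (t -> (e -> t)). The sister [introduced clever] has type e; that is not a function onto (t -> (e -> t)), so red must be the functor, of type (e -> (t -> (e -> t))).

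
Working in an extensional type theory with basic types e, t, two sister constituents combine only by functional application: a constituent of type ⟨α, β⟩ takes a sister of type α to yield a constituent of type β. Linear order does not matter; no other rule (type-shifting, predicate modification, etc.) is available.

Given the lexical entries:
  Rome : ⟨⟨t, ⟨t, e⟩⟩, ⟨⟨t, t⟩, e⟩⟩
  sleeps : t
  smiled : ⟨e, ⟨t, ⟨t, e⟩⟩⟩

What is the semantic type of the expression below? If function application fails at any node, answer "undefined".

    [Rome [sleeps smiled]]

undefined

[sleeps smiled]: t and ⟨e, ⟨t, ⟨t, e⟩⟩⟩ cannot combine by function application — type clash.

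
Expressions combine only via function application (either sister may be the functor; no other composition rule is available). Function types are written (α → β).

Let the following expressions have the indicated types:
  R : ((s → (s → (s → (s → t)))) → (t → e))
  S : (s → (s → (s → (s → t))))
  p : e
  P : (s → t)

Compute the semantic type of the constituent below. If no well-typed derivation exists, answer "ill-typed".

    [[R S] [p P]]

At [R S], R : ((s → (s → (s → (s → t)))) → (t → e)) takes S : (s → (s → (s → (s → t)))), giving (t → e).
[p P]: e with (s → t) — neither is a function whose domain matches the other; composition fails here.

ill-typed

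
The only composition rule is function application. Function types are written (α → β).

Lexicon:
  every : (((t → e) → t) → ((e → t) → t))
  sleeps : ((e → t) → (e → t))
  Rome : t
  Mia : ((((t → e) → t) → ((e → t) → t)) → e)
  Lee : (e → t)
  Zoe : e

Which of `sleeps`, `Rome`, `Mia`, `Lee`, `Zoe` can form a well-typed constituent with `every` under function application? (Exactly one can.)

sleeps : ((e → t) → (e → t)) — every needs ((t → e) → t); sleeps needs (e → t); neither fits.
Rome : t — every needs ((t → e) → t); Rome needs nothing (atomic); neither fits.
Mia — combines: Mia : ((((t → e) → t) → ((e → t) → t)) → e) takes every : (((t → e) → t) → ((e → t) → t)) as argument, giving e.
Lee : (e → t) — every needs ((t → e) → t); Lee needs e; neither fits.
Zoe : e — every needs ((t → e) → t); Zoe needs nothing (atomic); neither fits.

Mia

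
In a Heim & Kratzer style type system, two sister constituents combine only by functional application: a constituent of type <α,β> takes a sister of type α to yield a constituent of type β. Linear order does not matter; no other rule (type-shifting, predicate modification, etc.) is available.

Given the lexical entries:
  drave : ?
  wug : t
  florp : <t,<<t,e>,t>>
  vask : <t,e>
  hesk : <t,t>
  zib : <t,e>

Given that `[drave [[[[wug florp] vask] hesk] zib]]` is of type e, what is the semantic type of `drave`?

<e,e>

At [drave [[[[wug florp] vask] hesk] zib]] (required: e): [[[[wug florp] vask] hesk] zib] is e, which is not a function with range e; hence drave is the functor — type <e,e>.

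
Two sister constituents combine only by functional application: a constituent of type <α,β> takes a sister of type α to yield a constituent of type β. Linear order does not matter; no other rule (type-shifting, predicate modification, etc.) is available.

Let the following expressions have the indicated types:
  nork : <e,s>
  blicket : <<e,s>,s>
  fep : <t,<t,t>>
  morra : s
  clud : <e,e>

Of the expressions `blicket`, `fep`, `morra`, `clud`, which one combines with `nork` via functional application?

blicket — combines: blicket : <<e,s>,s> takes nork : <e,s> as argument, giving s.
fep : <t,<t,t>> — no; nork wants e, and fep wants t.
morra : s — no; nork wants e, and morra wants nothing (atomic).
clud : <e,e> — no; nork wants e, and clud wants e.

blicket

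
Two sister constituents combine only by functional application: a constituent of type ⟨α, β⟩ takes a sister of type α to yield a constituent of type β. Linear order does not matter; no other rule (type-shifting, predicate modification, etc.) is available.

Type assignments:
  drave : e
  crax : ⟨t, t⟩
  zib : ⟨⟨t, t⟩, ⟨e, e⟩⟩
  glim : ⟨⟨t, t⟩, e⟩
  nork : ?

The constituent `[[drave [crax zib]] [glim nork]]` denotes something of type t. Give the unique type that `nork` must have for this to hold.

At [[drave [crax zib]] [glim nork]] (required: t): [drave [crax zib]] is e, which is not a function with range t; hence [glim nork] is the functor — type ⟨e, t⟩.
At [glim nork] (required: ⟨e, t⟩): glim is ⟨⟨t, t⟩, e⟩, which is not a function with range ⟨e, t⟩; hence nork is the functor — type ⟨⟨⟨t, t⟩, e⟩, ⟨e, t⟩⟩.

⟨⟨⟨t, t⟩, e⟩, ⟨e, t⟩⟩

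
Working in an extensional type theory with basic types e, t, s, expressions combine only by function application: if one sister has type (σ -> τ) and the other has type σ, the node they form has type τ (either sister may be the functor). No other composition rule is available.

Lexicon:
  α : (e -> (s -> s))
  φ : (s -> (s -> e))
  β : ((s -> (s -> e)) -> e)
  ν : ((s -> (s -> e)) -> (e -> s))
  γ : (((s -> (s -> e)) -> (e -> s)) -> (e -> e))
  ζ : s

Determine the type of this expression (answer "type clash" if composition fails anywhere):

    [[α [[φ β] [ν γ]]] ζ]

s

[φ β]: β is ((s -> (s -> e)) -> e), φ is (s -> (s -> e)); result e.
[ν γ]: γ is (((s -> (s -> e)) -> (e -> s)) -> (e -> e)), ν is ((s -> (s -> e)) -> (e -> s)); result (e -> e).
[[φ β] [ν γ]]: [ν γ] is (e -> e), [φ β] is e; result e.
[α [[φ β] [ν γ]]]: α is (e -> (s -> s)), [[φ β] [ν γ]] is e; result (s -> s).
[[α [[φ β] [ν γ]]] ζ]: [α [[φ β] [ν γ]]] is (s -> s), ζ is s; result s.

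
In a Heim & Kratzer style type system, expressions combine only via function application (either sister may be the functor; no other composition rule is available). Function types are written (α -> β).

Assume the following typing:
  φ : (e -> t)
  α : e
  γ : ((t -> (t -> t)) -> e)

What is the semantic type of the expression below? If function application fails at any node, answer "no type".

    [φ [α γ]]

[α γ]: e with ((t -> (t -> t)) -> e) — neither is a function whose domain matches the other; composition fails here.

no type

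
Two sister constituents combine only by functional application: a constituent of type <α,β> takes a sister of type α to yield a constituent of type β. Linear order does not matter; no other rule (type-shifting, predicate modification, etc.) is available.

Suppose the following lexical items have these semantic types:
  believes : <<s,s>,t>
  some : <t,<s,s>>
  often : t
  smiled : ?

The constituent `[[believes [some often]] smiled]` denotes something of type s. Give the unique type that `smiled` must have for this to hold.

<t,s>

[[believes [some often]] smiled] is required to be s. [believes [some often]] : t cannot yield s as functor, so smiled : <t,s>.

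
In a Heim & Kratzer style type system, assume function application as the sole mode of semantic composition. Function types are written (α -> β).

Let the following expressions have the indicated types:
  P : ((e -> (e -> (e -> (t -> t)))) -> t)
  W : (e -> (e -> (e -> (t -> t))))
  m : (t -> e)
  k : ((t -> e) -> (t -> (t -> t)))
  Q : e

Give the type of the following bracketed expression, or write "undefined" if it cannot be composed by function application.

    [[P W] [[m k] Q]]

At [P W], P : ((e -> (e -> (e -> (t -> t)))) -> t) takes W : (e -> (e -> (e -> (t -> t)))), giving t.
At [m k], k : ((t -> e) -> (t -> (t -> t))) takes m : (t -> e), giving (t -> (t -> t)).
[[m k] Q]: (t -> (t -> t)) and e cannot combine by function application — type clash.

undefined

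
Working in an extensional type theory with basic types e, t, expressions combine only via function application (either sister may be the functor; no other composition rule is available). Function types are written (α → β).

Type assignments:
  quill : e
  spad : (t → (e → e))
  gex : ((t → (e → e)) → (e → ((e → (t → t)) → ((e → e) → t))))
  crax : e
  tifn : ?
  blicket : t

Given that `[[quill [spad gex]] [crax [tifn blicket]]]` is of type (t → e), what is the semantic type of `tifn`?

[[quill [spad gex]] [crax [tifn blicket]]] is required to be (t → e). [quill [spad gex]] : ((e → (t → t)) → ((e → e) → t)) cannot yield (t → e) as functor, so [crax [tifn blicket]] : (((e → (t → t)) → ((e → e) → t)) → (t → e)).
[crax [tifn blicket]] is required to be (((e → (t → t)) → ((e → e) → t)) → (t → e)). crax : e cannot yield (((e → (t → t)) → ((e → e) → t)) → (t → e)) as functor, so [tifn blicket] : (e → (((e → (t → t)) → ((e → e) → t)) → (t → e))).
[tifn blicket] is required to be (e → (((e → (t → t)) → ((e → e) → t)) → (t → e))). blicket : t cannot yield (e → (((e → (t → t)) → ((e → e) → t)) → (t → e))) as functor, so tifn : (t → (e → (((e → (t → t)) → ((e → e) → t)) → (t → e)))).

(t → (e → (((e → (t → t)) → ((e → e) → t)) → (t → e))))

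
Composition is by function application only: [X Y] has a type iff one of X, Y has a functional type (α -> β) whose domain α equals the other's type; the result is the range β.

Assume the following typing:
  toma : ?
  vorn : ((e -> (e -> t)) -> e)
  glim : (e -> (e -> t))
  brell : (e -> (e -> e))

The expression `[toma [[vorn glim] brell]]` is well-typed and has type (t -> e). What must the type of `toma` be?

((e -> e) -> (t -> e))

For [toma [[vorn glim] brell]] to have type (t -> e) with [[vorn glim] brell] of type (e -> e), toma must be the function: toma : ((e -> e) -> (t -> e)).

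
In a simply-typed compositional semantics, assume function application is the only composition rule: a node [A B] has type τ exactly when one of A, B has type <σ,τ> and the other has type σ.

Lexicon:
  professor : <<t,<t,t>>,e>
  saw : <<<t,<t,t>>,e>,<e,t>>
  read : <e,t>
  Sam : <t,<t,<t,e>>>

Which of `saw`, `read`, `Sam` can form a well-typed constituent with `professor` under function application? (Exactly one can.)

saw — combines: saw : <<<t,<t,t>>,e>,<e,t>> takes professor : <<t,<t,t>>,e> as argument, giving <e,t>.
read : <e,t> — no; professor wants <t,<t,t>>, and read wants e.
Sam : <t,<t,<t,e>>> — no; professor wants <t,<t,t>>, and Sam wants t.

saw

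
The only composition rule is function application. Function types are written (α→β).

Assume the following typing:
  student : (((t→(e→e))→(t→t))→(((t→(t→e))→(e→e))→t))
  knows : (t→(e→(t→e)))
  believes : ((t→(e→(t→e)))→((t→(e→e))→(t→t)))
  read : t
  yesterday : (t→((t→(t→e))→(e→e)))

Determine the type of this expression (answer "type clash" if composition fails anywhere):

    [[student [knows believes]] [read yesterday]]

t

At [knows believes], believes : ((t→(e→(t→e)))→((t→(e→e))→(t→t))) takes knows : (t→(e→(t→e))), giving ((t→(e→e))→(t→t)).
At [student [knows believes]], student : (((t→(e→e))→(t→t))→(((t→(t→e))→(e→e))→t)) takes [knows believes] : ((t→(e→e))→(t→t)), giving (((t→(t→e))→(e→e))→t).
At [read yesterday], yesterday : (t→((t→(t→e))→(e→e))) takes read : t, giving ((t→(t→e))→(e→e)).
At [[student [knows believes]] [read yesterday]], [student [knows believes]] : (((t→(t→e))→(e→e))→t) takes [read yesterday] : ((t→(t→e))→(e→e)), giving t.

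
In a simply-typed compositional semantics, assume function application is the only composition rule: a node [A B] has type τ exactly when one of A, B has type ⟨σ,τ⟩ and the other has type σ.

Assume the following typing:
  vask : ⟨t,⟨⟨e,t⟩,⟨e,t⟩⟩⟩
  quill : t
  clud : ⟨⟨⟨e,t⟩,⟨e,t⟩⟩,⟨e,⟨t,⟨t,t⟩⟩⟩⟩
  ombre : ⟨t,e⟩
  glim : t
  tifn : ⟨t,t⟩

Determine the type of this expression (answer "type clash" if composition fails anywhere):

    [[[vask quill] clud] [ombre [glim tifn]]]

⟨t,⟨t,t⟩⟩

[vask quill]: vask is ⟨t,⟨⟨e,t⟩,⟨e,t⟩⟩⟩, quill is t; result ⟨⟨e,t⟩,⟨e,t⟩⟩.
[[vask quill] clud]: clud is ⟨⟨⟨e,t⟩,⟨e,t⟩⟩,⟨e,⟨t,⟨t,t⟩⟩⟩⟩, [vask quill] is ⟨⟨e,t⟩,⟨e,t⟩⟩; result ⟨e,⟨t,⟨t,t⟩⟩⟩.
[glim tifn]: tifn is ⟨t,t⟩, glim is t; result t.
[ombre [glim tifn]]: ombre is ⟨t,e⟩, [glim tifn] is t; result e.
[[[vask quill] clud] [ombre [glim tifn]]]: [[vask quill] clud] is ⟨e,⟨t,⟨t,t⟩⟩⟩, [ombre [glim tifn]] is e; result ⟨t,⟨t,t⟩⟩.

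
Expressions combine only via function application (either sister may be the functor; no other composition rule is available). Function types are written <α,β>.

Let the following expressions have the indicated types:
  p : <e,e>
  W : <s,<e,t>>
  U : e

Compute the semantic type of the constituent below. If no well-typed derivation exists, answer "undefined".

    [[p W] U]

[p W]: <e,e> and <s,<e,t>> cannot combine by function application — type clash.

undefined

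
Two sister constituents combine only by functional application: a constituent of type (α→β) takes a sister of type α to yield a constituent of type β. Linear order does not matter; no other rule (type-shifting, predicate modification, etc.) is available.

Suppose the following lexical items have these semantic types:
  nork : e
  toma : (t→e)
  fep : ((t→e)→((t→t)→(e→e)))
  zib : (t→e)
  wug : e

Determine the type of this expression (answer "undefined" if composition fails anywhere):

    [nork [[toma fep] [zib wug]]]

undefined

[toma fep]: functor fep : ((t→e)→((t→t)→(e→e))), argument toma : (t→e); result ((t→t)→(e→e)).
[zib wug]: (t→e) with e — neither is a function whose domain matches the other; composition fails here.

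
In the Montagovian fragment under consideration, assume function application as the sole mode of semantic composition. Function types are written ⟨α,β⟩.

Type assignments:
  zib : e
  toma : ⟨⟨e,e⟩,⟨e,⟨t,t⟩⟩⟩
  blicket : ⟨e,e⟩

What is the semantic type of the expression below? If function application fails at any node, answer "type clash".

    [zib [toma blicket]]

⟨t,t⟩

[toma blicket] — toma of type ⟨⟨e,e⟩,⟨e,⟨t,t⟩⟩⟩ combines with blicket of type ⟨e,e⟩: type ⟨e,⟨t,t⟩⟩.
[zib [toma blicket]] — [toma blicket] of type ⟨e,⟨t,t⟩⟩ combines with zib of type e: type ⟨t,t⟩.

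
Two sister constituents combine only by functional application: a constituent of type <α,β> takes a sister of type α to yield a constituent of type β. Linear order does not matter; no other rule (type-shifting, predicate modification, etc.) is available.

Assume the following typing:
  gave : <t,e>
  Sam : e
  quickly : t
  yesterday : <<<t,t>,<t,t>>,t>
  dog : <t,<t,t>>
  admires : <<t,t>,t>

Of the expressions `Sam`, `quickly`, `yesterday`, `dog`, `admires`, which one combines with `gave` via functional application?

quickly

Sam : e — does not combine with gave.
quickly — combines: gave : <t,e> takes quickly : t as argument, giving e.
yesterday : <<<t,t>,<t,t>>,t> — does not combine with gave.
dog : <t,<t,t>> — does not combine with gave.
admires : <<t,t>,t> — does not combine with gave.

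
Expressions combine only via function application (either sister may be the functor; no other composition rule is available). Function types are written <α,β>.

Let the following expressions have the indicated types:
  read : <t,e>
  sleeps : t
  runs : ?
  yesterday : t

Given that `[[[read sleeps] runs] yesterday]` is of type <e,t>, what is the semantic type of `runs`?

[[[read sleeps] runs] yesterday] is required to be <e,t>. yesterday : t cannot yield <e,t> as functor, so [[read sleeps] runs] : <t,<e,t>>.
[[read sleeps] runs] is required to be <t,<e,t>>. [read sleeps] : e cannot yield <t,<e,t>> as functor, so runs : <e,<t,<e,t>>>.

<e,<t,<e,t>>>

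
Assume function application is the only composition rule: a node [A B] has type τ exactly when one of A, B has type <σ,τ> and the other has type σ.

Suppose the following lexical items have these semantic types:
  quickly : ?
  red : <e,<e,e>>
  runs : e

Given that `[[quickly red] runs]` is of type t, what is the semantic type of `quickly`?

<<e,<e,e>>,<e,t>>

At [[quickly red] runs] (required: t): runs is e, which is not a function with range t; hence [quickly red] is the functor — type <e,t>.
At [quickly red] (required: <e,t>): red is <e,<e,e>>, which is not a function with range <e,t>; hence quickly is the functor — type <<e,<e,e>>,<e,t>>.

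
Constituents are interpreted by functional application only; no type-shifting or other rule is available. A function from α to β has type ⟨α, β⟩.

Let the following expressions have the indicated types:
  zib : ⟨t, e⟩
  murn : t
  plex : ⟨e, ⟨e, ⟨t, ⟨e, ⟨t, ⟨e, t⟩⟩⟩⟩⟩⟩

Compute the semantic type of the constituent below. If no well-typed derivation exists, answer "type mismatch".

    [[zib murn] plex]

⟨e, ⟨t, ⟨e, ⟨t, ⟨e, t⟩⟩⟩⟩⟩

[zib murn]: zib is ⟨t, e⟩, murn is t; result e.
[[zib murn] plex]: plex is ⟨e, ⟨e, ⟨t, ⟨e, ⟨t, ⟨e, t⟩⟩⟩⟩⟩⟩, [zib murn] is e; result ⟨e, ⟨t, ⟨e, ⟨t, ⟨e, t⟩⟩⟩⟩⟩.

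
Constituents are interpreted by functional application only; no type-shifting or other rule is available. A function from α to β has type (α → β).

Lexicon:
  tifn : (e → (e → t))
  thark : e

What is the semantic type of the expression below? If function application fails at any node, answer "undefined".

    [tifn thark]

(e → t)

At [tifn thark], tifn : (e → (e → t)) takes thark : e, giving (e → t).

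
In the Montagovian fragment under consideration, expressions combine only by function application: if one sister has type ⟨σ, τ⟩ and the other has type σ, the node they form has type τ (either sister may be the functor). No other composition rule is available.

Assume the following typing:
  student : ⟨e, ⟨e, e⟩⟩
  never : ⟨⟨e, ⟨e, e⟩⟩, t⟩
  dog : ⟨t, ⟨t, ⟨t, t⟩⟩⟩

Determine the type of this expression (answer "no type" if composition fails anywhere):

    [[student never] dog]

⟨t, ⟨t, t⟩⟩

[student never]: functor never : ⟨⟨e, ⟨e, e⟩⟩, t⟩, argument student : ⟨e, ⟨e, e⟩⟩; result t.
[[student never] dog]: functor dog : ⟨t, ⟨t, ⟨t, t⟩⟩⟩, argument [student never] : t; result ⟨t, ⟨t, t⟩⟩.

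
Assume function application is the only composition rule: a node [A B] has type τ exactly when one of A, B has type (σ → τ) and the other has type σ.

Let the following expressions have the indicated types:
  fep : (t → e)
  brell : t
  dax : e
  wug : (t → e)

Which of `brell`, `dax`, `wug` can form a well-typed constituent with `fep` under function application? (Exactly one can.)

brell — combines: fep : (t → e) takes brell : t as argument, giving e.
dax : e — does not combine with fep.
wug : (t → e) — does not combine with fep.

brell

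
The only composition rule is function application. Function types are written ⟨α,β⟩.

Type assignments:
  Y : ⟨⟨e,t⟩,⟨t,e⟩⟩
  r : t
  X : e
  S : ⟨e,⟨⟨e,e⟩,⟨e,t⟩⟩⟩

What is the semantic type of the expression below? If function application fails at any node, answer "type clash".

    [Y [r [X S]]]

[X S]: S is ⟨e,⟨⟨e,e⟩,⟨e,t⟩⟩⟩, X is e; result ⟨⟨e,e⟩,⟨e,t⟩⟩.
[r [X S]]: t with ⟨⟨e,e⟩,⟨e,t⟩⟩ — neither is a function whose domain matches the other; composition fails here.

type clash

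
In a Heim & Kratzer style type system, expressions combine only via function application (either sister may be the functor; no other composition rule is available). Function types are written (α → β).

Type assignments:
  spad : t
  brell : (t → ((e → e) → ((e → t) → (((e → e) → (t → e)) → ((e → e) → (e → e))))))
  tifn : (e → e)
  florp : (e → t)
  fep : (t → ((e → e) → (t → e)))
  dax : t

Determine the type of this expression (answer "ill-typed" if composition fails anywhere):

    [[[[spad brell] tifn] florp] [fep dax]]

At [spad brell], brell : (t → ((e → e) → ((e → t) → (((e → e) → (t → e)) → ((e → e) → (e → e)))))) takes spad : t, giving ((e → e) → ((e → t) → (((e → e) → (t → e)) → ((e → e) → (e → e))))).
At [[spad brell] tifn], [spad brell] : ((e → e) → ((e → t) → (((e → e) → (t → e)) → ((e → e) → (e → e))))) takes tifn : (e → e), giving ((e → t) → (((e → e) → (t → e)) → ((e → e) → (e → e)))).
At [[[spad brell] tifn] florp], [[spad brell] tifn] : ((e → t) → (((e → e) → (t → e)) → ((e → e) → (e → e)))) takes florp : (e → t), giving (((e → e) → (t → e)) → ((e → e) → (e → e))).
At [fep dax], fep : (t → ((e → e) → (t → e))) takes dax : t, giving ((e → e) → (t → e)).
At [[[[spad brell] tifn] florp] [fep dax]], [[[spad brell] tifn] florp] : (((e → e) → (t → e)) → ((e → e) → (e → e))) takes [fep dax] : ((e → e) → (t → e)), giving ((e → e) → (e → e)).

((e → e) → (e → e))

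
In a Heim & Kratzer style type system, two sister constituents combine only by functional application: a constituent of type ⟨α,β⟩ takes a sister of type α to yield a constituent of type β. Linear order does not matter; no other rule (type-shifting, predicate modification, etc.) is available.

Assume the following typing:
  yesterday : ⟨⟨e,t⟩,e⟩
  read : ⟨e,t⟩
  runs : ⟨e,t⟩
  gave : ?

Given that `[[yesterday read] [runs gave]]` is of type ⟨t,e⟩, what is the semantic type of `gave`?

[[yesterday read] [runs gave]] must have type ⟨t,e⟩. The sister [yesterday read] has type e; that is not a function onto ⟨t,e⟩, so [runs gave] must be the functor, of type ⟨e,⟨t,e⟩⟩.
[runs gave] must have type ⟨e,⟨t,e⟩⟩. The sister runs has type ⟨e,t⟩; that is not a function onto ⟨e,⟨t,e⟩⟩, so gave must be the functor, of type ⟨⟨e,t⟩,⟨e,⟨t,e⟩⟩⟩.

⟨⟨e,t⟩,⟨e,⟨t,e⟩⟩⟩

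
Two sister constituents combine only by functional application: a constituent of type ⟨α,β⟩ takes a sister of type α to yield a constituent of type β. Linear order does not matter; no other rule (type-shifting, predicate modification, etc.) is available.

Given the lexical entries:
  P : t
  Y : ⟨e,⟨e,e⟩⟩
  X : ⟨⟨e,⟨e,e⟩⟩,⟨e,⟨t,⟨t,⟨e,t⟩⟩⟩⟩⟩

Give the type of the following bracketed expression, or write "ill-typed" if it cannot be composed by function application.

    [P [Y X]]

[Y X] — X of type ⟨⟨e,⟨e,e⟩⟩,⟨e,⟨t,⟨t,⟨e,t⟩⟩⟩⟩⟩ combines with Y of type ⟨e,⟨e,e⟩⟩: type ⟨e,⟨t,⟨t,⟨e,t⟩⟩⟩⟩.
[P [Y X]]: t and ⟨e,⟨t,⟨t,⟨e,t⟩⟩⟩⟩ cannot combine by function application — type clash.

ill-typed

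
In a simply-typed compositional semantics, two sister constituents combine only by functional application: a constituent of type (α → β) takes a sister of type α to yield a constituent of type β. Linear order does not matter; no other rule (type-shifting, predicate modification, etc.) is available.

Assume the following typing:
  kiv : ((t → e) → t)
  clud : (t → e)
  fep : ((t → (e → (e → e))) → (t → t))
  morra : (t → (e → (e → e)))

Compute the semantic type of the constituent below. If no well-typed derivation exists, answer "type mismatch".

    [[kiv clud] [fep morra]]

t

[kiv clud] — kiv of type ((t → e) → t) combines with clud of type (t → e): type t.
[fep morra] — fep of type ((t → (e → (e → e))) → (t → t)) combines with morra of type (t → (e → (e → e))): type (t → t).
[[kiv clud] [fep morra]] — [fep morra] of type (t → t) combines with [kiv clud] of type t: type t.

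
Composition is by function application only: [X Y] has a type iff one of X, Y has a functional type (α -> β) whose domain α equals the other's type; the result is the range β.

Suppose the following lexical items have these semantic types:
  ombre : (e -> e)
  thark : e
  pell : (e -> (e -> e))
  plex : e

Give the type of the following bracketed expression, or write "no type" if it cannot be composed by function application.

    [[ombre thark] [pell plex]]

e

[ombre thark]: functor ombre : (e -> e), argument thark : e; result e.
[pell plex]: functor pell : (e -> (e -> e)), argument plex : e; result (e -> e).
[[ombre thark] [pell plex]]: functor [pell plex] : (e -> e), argument [ombre thark] : e; result e.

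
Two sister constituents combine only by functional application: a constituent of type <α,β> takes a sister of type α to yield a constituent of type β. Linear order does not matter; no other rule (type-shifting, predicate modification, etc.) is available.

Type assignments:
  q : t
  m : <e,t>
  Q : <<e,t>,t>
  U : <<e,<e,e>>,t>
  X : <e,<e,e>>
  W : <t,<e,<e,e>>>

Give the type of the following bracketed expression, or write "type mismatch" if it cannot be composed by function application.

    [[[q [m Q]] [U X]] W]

[m Q]: Q is <<e,t>,t>, m is <e,t>; result t.
[q [m Q]]: t with t — neither is a function whose domain matches the other; composition fails here.

type mismatch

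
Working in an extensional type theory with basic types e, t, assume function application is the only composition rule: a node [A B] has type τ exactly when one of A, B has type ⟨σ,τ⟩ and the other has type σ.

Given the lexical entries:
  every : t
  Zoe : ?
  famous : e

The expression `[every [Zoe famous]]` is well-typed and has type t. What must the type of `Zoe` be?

⟨e,⟨t,t⟩⟩

For [every [Zoe famous]] to have type t with every of type t, [Zoe famous] must be the function: [Zoe famous] : ⟨t,t⟩.
For [Zoe famous] to have type ⟨t,t⟩ with famous of type e, Zoe must be the function: Zoe : ⟨e,⟨t,t⟩⟩.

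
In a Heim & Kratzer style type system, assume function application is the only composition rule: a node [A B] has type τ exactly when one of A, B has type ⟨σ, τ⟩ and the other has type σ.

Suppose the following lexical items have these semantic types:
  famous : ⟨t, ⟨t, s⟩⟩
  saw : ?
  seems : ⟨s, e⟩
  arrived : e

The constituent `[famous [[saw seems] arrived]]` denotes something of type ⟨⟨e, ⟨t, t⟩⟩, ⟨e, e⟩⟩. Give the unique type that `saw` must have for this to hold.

⟨⟨s, e⟩, ⟨e, ⟨⟨t, ⟨t, s⟩⟩, ⟨⟨e, ⟨t, t⟩⟩, ⟨e, e⟩⟩⟩⟩⟩

For [famous [[saw seems] arrived]] to have type ⟨⟨e, ⟨t, t⟩⟩, ⟨e, e⟩⟩ with famous of type ⟨t, ⟨t, s⟩⟩, [[saw seems] arrived] must be the function: [[saw seems] arrived] : ⟨⟨t, ⟨t, s⟩⟩, ⟨⟨e, ⟨t, t⟩⟩, ⟨e, e⟩⟩⟩.
For [[saw seems] arrived] to have type ⟨⟨t, ⟨t, s⟩⟩, ⟨⟨e, ⟨t, t⟩⟩, ⟨e, e⟩⟩⟩ with arrived of type e, [saw seems] must be the function: [saw seems] : ⟨e, ⟨⟨t, ⟨t, s⟩⟩, ⟨⟨e, ⟨t, t⟩⟩, ⟨e, e⟩⟩⟩⟩.
For [saw seems] to have type ⟨e, ⟨⟨t, ⟨t, s⟩⟩, ⟨⟨e, ⟨t, t⟩⟩, ⟨e, e⟩⟩⟩⟩ with seems of type ⟨s, e⟩, saw must be the function: saw : ⟨⟨s, e⟩, ⟨e, ⟨⟨t, ⟨t, s⟩⟩, ⟨⟨e, ⟨t, t⟩⟩, ⟨e, e⟩⟩⟩⟩⟩.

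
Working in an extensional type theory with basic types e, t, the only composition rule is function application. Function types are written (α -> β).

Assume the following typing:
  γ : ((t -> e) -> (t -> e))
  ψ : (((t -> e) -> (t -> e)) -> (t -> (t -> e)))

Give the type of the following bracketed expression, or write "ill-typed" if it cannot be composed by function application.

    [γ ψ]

(t -> (t -> e))

[γ ψ]: (((t -> e) -> (t -> e)) -> (t -> (t -> e))) applied to ((t -> e) -> (t -> e)) yields (t -> (t -> e)).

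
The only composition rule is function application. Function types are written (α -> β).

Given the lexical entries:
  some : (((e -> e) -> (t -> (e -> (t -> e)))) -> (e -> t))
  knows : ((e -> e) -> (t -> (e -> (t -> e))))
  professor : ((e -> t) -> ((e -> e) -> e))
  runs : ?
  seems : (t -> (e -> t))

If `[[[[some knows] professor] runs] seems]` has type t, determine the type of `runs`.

(((e -> e) -> e) -> ((t -> (e -> t)) -> t))

For [[[[some knows] professor] runs] seems] to have type t with seems of type (t -> (e -> t)), [[[some knows] professor] runs] must be the function: [[[some knows] professor] runs] : ((t -> (e -> t)) -> t).
For [[[some knows] professor] runs] to have type ((t -> (e -> t)) -> t) with [[some knows] professor] of type ((e -> e) -> e), runs must be the function: runs : (((e -> e) -> e) -> ((t -> (e -> t)) -> t)).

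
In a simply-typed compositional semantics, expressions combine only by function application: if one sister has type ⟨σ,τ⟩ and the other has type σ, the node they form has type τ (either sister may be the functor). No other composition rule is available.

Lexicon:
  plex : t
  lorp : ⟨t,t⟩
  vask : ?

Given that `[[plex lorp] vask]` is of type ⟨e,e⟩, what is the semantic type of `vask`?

For [[plex lorp] vask] to have type ⟨e,e⟩ with [plex lorp] of type t, vask must be the function: vask : ⟨t,⟨e,e⟩⟩.

⟨t,⟨e,e⟩⟩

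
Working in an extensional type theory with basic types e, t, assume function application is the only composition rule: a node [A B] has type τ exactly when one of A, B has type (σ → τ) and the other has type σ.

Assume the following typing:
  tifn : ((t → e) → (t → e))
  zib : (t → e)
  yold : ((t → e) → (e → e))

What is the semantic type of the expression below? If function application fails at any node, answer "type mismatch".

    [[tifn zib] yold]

[tifn zib]: tifn is ((t → e) → (t → e)), zib is (t → e); result (t → e).
[[tifn zib] yold]: yold is ((t → e) → (e → e)), [tifn zib] is (t → e); result (e → e).

(e → e)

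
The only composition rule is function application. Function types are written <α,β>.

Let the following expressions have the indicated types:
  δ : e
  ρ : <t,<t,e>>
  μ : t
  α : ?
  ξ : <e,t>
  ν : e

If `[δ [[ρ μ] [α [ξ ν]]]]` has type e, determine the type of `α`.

<t,<<t,e>,<e,e>>>

[δ [[ρ μ] [α [ξ ν]]]] must have type e. The sister δ has type e; that is not a function onto e, so [[ρ μ] [α [ξ ν]]] must be the functor, of type <e,e>.
[[ρ μ] [α [ξ ν]]] must have type <e,e>. The sister [ρ μ] has type <t,e>; that is not a function onto <e,e>, so [α [ξ ν]] must be the functor, of type <<t,e>,<e,e>>.
[α [ξ ν]] must have type <<t,e>,<e,e>>. The sister [ξ ν] has type t; that is not a function onto <<t,e>,<e,e>>, so α must be the functor, of type <t,<<t,e>,<e,e>>>.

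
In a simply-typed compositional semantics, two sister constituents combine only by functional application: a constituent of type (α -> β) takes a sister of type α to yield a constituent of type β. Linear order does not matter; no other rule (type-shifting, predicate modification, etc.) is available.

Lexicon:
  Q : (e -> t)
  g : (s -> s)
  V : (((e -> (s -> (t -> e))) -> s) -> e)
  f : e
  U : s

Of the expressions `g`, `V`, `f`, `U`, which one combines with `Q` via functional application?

g : (s -> s) — no; Q wants e, and g wants s.
V : (((e -> (s -> (t -> e))) -> s) -> e) — no; Q wants e, and V wants ((e -> (s -> (t -> e))) -> s).
f — combines: Q : (e -> t) takes f : e as argument, giving t.
U : s — no; Q wants e, and U wants nothing (atomic).

f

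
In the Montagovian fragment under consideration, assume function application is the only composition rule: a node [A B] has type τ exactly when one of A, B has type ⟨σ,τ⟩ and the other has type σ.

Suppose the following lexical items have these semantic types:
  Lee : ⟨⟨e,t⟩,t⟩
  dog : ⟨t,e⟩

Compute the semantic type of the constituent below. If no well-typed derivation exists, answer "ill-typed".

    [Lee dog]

ill-typed

At [Lee dog]: neither ⟨⟨e,t⟩,t⟩ nor ⟨t,e⟩ can take the other as argument; the node is ill-typed.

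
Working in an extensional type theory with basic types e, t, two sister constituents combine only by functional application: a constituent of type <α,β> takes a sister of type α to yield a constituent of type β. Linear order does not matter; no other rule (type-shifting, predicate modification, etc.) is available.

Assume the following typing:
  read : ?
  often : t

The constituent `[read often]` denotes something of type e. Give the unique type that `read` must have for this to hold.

<t,e>

[read often] must have type e. The sister often has type t; that is not a function onto e, so read must be the functor, of type <t,e>.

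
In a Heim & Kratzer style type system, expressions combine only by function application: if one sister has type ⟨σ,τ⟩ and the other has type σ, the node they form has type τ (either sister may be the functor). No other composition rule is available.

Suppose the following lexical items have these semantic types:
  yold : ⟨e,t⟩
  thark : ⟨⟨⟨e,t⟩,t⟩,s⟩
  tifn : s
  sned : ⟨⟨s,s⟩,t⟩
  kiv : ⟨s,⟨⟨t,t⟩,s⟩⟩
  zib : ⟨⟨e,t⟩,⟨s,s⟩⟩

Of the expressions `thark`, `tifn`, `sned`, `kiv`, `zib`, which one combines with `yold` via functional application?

thark : ⟨⟨⟨e,t⟩,t⟩,s⟩ — no; yold wants e, and thark wants ⟨⟨e,t⟩,t⟩.
tifn : s — no; yold wants e, and tifn wants nothing (atomic).
sned : ⟨⟨s,s⟩,t⟩ — no; yold wants e, and sned wants ⟨s,s⟩.
kiv : ⟨s,⟨⟨t,t⟩,s⟩⟩ — no; yold wants e, and kiv wants s.
zib — combines: zib : ⟨⟨e,t⟩,⟨s,s⟩⟩ takes yold : ⟨e,t⟩ as argument, giving ⟨s,s⟩.

zib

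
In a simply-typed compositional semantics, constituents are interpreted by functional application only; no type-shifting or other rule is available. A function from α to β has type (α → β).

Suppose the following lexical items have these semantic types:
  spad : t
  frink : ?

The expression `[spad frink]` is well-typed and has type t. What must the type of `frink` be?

[spad frink] must have type t. The sister spad has type t; that is not a function onto t, so frink must be the functor, of type (t → t).

(t → t)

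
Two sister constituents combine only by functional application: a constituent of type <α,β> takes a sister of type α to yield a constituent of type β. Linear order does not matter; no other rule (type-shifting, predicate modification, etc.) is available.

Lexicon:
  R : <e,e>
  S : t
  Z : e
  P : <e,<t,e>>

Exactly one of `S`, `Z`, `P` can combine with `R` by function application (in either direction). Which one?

Z

S : t — R needs e; S needs nothing (atomic); neither fits.
Z — combines: R : <e,e> takes Z : e as argument, giving e.
P : <e,<t,e>> — R needs e; P needs e; neither fits.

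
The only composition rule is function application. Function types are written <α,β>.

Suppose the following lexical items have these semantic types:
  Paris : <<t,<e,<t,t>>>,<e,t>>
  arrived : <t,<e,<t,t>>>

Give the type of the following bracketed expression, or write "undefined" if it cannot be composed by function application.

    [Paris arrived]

<e,t>

At [Paris arrived], Paris : <<t,<e,<t,t>>>,<e,t>> takes arrived : <t,<e,<t,t>>>, giving <e,t>.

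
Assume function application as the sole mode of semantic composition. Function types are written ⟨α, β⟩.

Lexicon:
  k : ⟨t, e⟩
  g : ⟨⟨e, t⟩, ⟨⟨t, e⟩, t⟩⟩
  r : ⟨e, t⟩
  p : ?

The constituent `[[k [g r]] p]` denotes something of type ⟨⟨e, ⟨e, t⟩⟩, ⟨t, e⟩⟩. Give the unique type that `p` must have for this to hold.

For [[k [g r]] p] to have type ⟨⟨e, ⟨e, t⟩⟩, ⟨t, e⟩⟩ with [k [g r]] of type t, p must be the function: p : ⟨t, ⟨⟨e, ⟨e, t⟩⟩, ⟨t, e⟩⟩⟩.

⟨t, ⟨⟨e, ⟨e, t⟩⟩, ⟨t, e⟩⟩⟩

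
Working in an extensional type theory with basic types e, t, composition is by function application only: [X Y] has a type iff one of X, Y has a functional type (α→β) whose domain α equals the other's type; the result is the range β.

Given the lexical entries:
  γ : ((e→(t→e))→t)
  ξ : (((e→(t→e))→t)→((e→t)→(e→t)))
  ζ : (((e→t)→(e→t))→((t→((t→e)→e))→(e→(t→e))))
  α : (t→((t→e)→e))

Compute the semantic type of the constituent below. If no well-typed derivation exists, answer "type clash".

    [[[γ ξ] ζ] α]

(e→(t→e))

[γ ξ] — ξ of type (((e→(t→e))→t)→((e→t)→(e→t))) combines with γ of type ((e→(t→e))→t): type ((e→t)→(e→t)).
[[γ ξ] ζ] — ζ of type (((e→t)→(e→t))→((t→((t→e)→e))→(e→(t→e)))) combines with [γ ξ] of type ((e→t)→(e→t)): type ((t→((t→e)→e))→(e→(t→e))).
[[[γ ξ] ζ] α] — [[γ ξ] ζ] of type ((t→((t→e)→e))→(e→(t→e))) combines with α of type (t→((t→e)→e)): type (e→(t→e)).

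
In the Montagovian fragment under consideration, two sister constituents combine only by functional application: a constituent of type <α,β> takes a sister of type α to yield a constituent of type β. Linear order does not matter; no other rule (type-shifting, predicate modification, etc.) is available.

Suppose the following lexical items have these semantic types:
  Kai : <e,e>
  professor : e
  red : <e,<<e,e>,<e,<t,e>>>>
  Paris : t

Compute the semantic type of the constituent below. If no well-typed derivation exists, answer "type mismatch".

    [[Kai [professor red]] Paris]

[professor red] — red of type <e,<<e,e>,<e,<t,e>>>> combines with professor of type e: type <<e,e>,<e,<t,e>>>.
[Kai [professor red]] — [professor red] of type <<e,e>,<e,<t,e>>> combines with Kai of type <e,e>: type <e,<t,e>>.
[[Kai [professor red]] Paris]: <e,<t,e>> with t — neither is a function whose domain matches the other; composition fails here.

type mismatch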